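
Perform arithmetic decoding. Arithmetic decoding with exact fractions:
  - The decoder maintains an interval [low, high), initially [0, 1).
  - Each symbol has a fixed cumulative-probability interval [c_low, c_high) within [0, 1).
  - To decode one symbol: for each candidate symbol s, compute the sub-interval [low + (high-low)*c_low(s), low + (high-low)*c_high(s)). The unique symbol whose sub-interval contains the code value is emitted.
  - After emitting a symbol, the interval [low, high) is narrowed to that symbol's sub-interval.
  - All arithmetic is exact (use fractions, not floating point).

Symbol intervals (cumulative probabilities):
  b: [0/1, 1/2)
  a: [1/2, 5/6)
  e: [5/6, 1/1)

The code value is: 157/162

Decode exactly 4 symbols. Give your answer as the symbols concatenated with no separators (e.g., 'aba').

Step 1: interval [0/1, 1/1), width = 1/1 - 0/1 = 1/1
  'b': [0/1 + 1/1*0/1, 0/1 + 1/1*1/2) = [0/1, 1/2)
  'a': [0/1 + 1/1*1/2, 0/1 + 1/1*5/6) = [1/2, 5/6)
  'e': [0/1 + 1/1*5/6, 0/1 + 1/1*1/1) = [5/6, 1/1) <- contains code 157/162
  emit 'e', narrow to [5/6, 1/1)
Step 2: interval [5/6, 1/1), width = 1/1 - 5/6 = 1/6
  'b': [5/6 + 1/6*0/1, 5/6 + 1/6*1/2) = [5/6, 11/12)
  'a': [5/6 + 1/6*1/2, 5/6 + 1/6*5/6) = [11/12, 35/36) <- contains code 157/162
  'e': [5/6 + 1/6*5/6, 5/6 + 1/6*1/1) = [35/36, 1/1)
  emit 'a', narrow to [11/12, 35/36)
Step 3: interval [11/12, 35/36), width = 35/36 - 11/12 = 1/18
  'b': [11/12 + 1/18*0/1, 11/12 + 1/18*1/2) = [11/12, 17/18)
  'a': [11/12 + 1/18*1/2, 11/12 + 1/18*5/6) = [17/18, 26/27)
  'e': [11/12 + 1/18*5/6, 11/12 + 1/18*1/1) = [26/27, 35/36) <- contains code 157/162
  emit 'e', narrow to [26/27, 35/36)
Step 4: interval [26/27, 35/36), width = 35/36 - 26/27 = 1/108
  'b': [26/27 + 1/108*0/1, 26/27 + 1/108*1/2) = [26/27, 209/216)
  'a': [26/27 + 1/108*1/2, 26/27 + 1/108*5/6) = [209/216, 629/648) <- contains code 157/162
  'e': [26/27 + 1/108*5/6, 26/27 + 1/108*1/1) = [629/648, 35/36)
  emit 'a', narrow to [209/216, 629/648)

Answer: eaea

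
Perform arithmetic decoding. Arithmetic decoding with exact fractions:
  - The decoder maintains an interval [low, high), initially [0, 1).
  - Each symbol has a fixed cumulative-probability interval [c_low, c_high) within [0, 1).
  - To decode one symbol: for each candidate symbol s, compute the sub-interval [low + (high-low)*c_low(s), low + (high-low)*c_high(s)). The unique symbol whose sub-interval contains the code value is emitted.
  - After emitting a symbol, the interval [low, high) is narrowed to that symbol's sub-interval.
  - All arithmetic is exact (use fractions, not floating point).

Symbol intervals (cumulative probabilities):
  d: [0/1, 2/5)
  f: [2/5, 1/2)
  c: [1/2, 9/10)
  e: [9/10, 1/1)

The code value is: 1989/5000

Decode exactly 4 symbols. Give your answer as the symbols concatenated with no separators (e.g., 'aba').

Step 1: interval [0/1, 1/1), width = 1/1 - 0/1 = 1/1
  'd': [0/1 + 1/1*0/1, 0/1 + 1/1*2/5) = [0/1, 2/5) <- contains code 1989/5000
  'f': [0/1 + 1/1*2/5, 0/1 + 1/1*1/2) = [2/5, 1/2)
  'c': [0/1 + 1/1*1/2, 0/1 + 1/1*9/10) = [1/2, 9/10)
  'e': [0/1 + 1/1*9/10, 0/1 + 1/1*1/1) = [9/10, 1/1)
  emit 'd', narrow to [0/1, 2/5)
Step 2: interval [0/1, 2/5), width = 2/5 - 0/1 = 2/5
  'd': [0/1 + 2/5*0/1, 0/1 + 2/5*2/5) = [0/1, 4/25)
  'f': [0/1 + 2/5*2/5, 0/1 + 2/5*1/2) = [4/25, 1/5)
  'c': [0/1 + 2/5*1/2, 0/1 + 2/5*9/10) = [1/5, 9/25)
  'e': [0/1 + 2/5*9/10, 0/1 + 2/5*1/1) = [9/25, 2/5) <- contains code 1989/5000
  emit 'e', narrow to [9/25, 2/5)
Step 3: interval [9/25, 2/5), width = 2/5 - 9/25 = 1/25
  'd': [9/25 + 1/25*0/1, 9/25 + 1/25*2/5) = [9/25, 47/125)
  'f': [9/25 + 1/25*2/5, 9/25 + 1/25*1/2) = [47/125, 19/50)
  'c': [9/25 + 1/25*1/2, 9/25 + 1/25*9/10) = [19/50, 99/250)
  'e': [9/25 + 1/25*9/10, 9/25 + 1/25*1/1) = [99/250, 2/5) <- contains code 1989/5000
  emit 'e', narrow to [99/250, 2/5)
Step 4: interval [99/250, 2/5), width = 2/5 - 99/250 = 1/250
  'd': [99/250 + 1/250*0/1, 99/250 + 1/250*2/5) = [99/250, 497/1250)
  'f': [99/250 + 1/250*2/5, 99/250 + 1/250*1/2) = [497/1250, 199/500) <- contains code 1989/5000
  'c': [99/250 + 1/250*1/2, 99/250 + 1/250*9/10) = [199/500, 999/2500)
  'e': [99/250 + 1/250*9/10, 99/250 + 1/250*1/1) = [999/2500, 2/5)
  emit 'f', narrow to [497/1250, 199/500)

Answer: deef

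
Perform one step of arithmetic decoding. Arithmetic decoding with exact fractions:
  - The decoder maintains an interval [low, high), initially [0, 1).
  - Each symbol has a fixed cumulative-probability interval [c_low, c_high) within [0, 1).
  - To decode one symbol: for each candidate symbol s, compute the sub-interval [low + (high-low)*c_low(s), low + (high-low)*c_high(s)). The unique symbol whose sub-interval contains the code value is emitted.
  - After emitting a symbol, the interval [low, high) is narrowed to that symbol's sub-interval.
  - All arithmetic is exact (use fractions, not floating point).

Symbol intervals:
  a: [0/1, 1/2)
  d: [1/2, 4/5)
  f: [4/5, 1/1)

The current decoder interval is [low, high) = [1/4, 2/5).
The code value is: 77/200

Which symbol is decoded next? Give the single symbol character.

Answer: f

Derivation:
Interval width = high − low = 2/5 − 1/4 = 3/20
Scaled code = (code − low) / width = (77/200 − 1/4) / 3/20 = 9/10
  a: [0/1, 1/2) 
  d: [1/2, 4/5) 
  f: [4/5, 1/1) ← scaled code falls here ✓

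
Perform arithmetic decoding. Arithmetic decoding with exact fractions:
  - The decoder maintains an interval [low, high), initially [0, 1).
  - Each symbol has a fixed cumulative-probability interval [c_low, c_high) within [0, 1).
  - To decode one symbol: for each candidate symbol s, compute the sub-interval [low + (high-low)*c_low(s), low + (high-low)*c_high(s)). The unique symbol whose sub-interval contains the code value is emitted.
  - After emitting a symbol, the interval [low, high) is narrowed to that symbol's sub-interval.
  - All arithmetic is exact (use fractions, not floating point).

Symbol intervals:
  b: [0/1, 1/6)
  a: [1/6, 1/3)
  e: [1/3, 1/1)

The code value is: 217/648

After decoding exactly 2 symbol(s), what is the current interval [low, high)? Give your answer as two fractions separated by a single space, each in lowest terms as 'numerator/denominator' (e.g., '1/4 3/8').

Answer: 1/3 4/9

Derivation:
Step 1: interval [0/1, 1/1), width = 1/1 - 0/1 = 1/1
  'b': [0/1 + 1/1*0/1, 0/1 + 1/1*1/6) = [0/1, 1/6)
  'a': [0/1 + 1/1*1/6, 0/1 + 1/1*1/3) = [1/6, 1/3)
  'e': [0/1 + 1/1*1/3, 0/1 + 1/1*1/1) = [1/3, 1/1) <- contains code 217/648
  emit 'e', narrow to [1/3, 1/1)
Step 2: interval [1/3, 1/1), width = 1/1 - 1/3 = 2/3
  'b': [1/3 + 2/3*0/1, 1/3 + 2/3*1/6) = [1/3, 4/9) <- contains code 217/648
  'a': [1/3 + 2/3*1/6, 1/3 + 2/3*1/3) = [4/9, 5/9)
  'e': [1/3 + 2/3*1/3, 1/3 + 2/3*1/1) = [5/9, 1/1)
  emit 'b', narrow to [1/3, 4/9)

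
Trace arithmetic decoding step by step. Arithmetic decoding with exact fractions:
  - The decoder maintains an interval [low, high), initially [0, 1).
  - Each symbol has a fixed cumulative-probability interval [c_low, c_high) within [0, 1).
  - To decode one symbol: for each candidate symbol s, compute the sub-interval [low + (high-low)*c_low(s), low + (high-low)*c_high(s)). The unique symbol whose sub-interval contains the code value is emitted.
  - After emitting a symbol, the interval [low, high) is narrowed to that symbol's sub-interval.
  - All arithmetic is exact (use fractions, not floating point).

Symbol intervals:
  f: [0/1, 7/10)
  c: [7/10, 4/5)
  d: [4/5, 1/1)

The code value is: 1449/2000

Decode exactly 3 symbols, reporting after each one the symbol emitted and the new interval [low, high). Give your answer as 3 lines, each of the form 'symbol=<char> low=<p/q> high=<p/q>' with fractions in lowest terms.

Answer: symbol=c low=7/10 high=4/5
symbol=f low=7/10 high=77/100
symbol=f low=7/10 high=749/1000

Derivation:
Step 1: interval [0/1, 1/1), width = 1/1 - 0/1 = 1/1
  'f': [0/1 + 1/1*0/1, 0/1 + 1/1*7/10) = [0/1, 7/10)
  'c': [0/1 + 1/1*7/10, 0/1 + 1/1*4/5) = [7/10, 4/5) <- contains code 1449/2000
  'd': [0/1 + 1/1*4/5, 0/1 + 1/1*1/1) = [4/5, 1/1)
  emit 'c', narrow to [7/10, 4/5)
Step 2: interval [7/10, 4/5), width = 4/5 - 7/10 = 1/10
  'f': [7/10 + 1/10*0/1, 7/10 + 1/10*7/10) = [7/10, 77/100) <- contains code 1449/2000
  'c': [7/10 + 1/10*7/10, 7/10 + 1/10*4/5) = [77/100, 39/50)
  'd': [7/10 + 1/10*4/5, 7/10 + 1/10*1/1) = [39/50, 4/5)
  emit 'f', narrow to [7/10, 77/100)
Step 3: interval [7/10, 77/100), width = 77/100 - 7/10 = 7/100
  'f': [7/10 + 7/100*0/1, 7/10 + 7/100*7/10) = [7/10, 749/1000) <- contains code 1449/2000
  'c': [7/10 + 7/100*7/10, 7/10 + 7/100*4/5) = [749/1000, 189/250)
  'd': [7/10 + 7/100*4/5, 7/10 + 7/100*1/1) = [189/250, 77/100)
  emit 'f', narrow to [7/10, 749/1000)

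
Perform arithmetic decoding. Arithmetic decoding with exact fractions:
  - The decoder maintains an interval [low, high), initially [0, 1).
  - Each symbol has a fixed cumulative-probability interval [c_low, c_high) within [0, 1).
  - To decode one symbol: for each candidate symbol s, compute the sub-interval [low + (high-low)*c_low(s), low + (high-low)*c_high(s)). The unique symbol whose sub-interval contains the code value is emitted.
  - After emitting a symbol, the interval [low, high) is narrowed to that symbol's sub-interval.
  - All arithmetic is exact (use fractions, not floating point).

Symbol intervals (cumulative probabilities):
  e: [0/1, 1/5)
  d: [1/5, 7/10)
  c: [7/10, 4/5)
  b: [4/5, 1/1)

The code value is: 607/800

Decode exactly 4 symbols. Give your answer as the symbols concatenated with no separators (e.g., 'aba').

Step 1: interval [0/1, 1/1), width = 1/1 - 0/1 = 1/1
  'e': [0/1 + 1/1*0/1, 0/1 + 1/1*1/5) = [0/1, 1/5)
  'd': [0/1 + 1/1*1/5, 0/1 + 1/1*7/10) = [1/5, 7/10)
  'c': [0/1 + 1/1*7/10, 0/1 + 1/1*4/5) = [7/10, 4/5) <- contains code 607/800
  'b': [0/1 + 1/1*4/5, 0/1 + 1/1*1/1) = [4/5, 1/1)
  emit 'c', narrow to [7/10, 4/5)
Step 2: interval [7/10, 4/5), width = 4/5 - 7/10 = 1/10
  'e': [7/10 + 1/10*0/1, 7/10 + 1/10*1/5) = [7/10, 18/25)
  'd': [7/10 + 1/10*1/5, 7/10 + 1/10*7/10) = [18/25, 77/100) <- contains code 607/800
  'c': [7/10 + 1/10*7/10, 7/10 + 1/10*4/5) = [77/100, 39/50)
  'b': [7/10 + 1/10*4/5, 7/10 + 1/10*1/1) = [39/50, 4/5)
  emit 'd', narrow to [18/25, 77/100)
Step 3: interval [18/25, 77/100), width = 77/100 - 18/25 = 1/20
  'e': [18/25 + 1/20*0/1, 18/25 + 1/20*1/5) = [18/25, 73/100)
  'd': [18/25 + 1/20*1/5, 18/25 + 1/20*7/10) = [73/100, 151/200)
  'c': [18/25 + 1/20*7/10, 18/25 + 1/20*4/5) = [151/200, 19/25) <- contains code 607/800
  'b': [18/25 + 1/20*4/5, 18/25 + 1/20*1/1) = [19/25, 77/100)
  emit 'c', narrow to [151/200, 19/25)
Step 4: interval [151/200, 19/25), width = 19/25 - 151/200 = 1/200
  'e': [151/200 + 1/200*0/1, 151/200 + 1/200*1/5) = [151/200, 189/250)
  'd': [151/200 + 1/200*1/5, 151/200 + 1/200*7/10) = [189/250, 1517/2000)
  'c': [151/200 + 1/200*7/10, 151/200 + 1/200*4/5) = [1517/2000, 759/1000) <- contains code 607/800
  'b': [151/200 + 1/200*4/5, 151/200 + 1/200*1/1) = [759/1000, 19/25)
  emit 'c', narrow to [1517/2000, 759/1000)

Answer: cdcc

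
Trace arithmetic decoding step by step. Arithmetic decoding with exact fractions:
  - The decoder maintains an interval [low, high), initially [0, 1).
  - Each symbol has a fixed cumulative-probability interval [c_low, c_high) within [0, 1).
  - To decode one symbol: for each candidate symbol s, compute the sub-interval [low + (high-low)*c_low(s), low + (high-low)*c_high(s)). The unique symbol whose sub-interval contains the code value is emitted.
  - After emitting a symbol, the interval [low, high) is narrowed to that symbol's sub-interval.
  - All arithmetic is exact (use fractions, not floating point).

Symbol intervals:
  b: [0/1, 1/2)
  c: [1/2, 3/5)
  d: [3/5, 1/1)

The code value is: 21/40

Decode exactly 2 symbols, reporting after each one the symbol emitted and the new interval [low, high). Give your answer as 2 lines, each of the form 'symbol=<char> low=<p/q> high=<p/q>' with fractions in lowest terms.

Step 1: interval [0/1, 1/1), width = 1/1 - 0/1 = 1/1
  'b': [0/1 + 1/1*0/1, 0/1 + 1/1*1/2) = [0/1, 1/2)
  'c': [0/1 + 1/1*1/2, 0/1 + 1/1*3/5) = [1/2, 3/5) <- contains code 21/40
  'd': [0/1 + 1/1*3/5, 0/1 + 1/1*1/1) = [3/5, 1/1)
  emit 'c', narrow to [1/2, 3/5)
Step 2: interval [1/2, 3/5), width = 3/5 - 1/2 = 1/10
  'b': [1/2 + 1/10*0/1, 1/2 + 1/10*1/2) = [1/2, 11/20) <- contains code 21/40
  'c': [1/2 + 1/10*1/2, 1/2 + 1/10*3/5) = [11/20, 14/25)
  'd': [1/2 + 1/10*3/5, 1/2 + 1/10*1/1) = [14/25, 3/5)
  emit 'b', narrow to [1/2, 11/20)

Answer: symbol=c low=1/2 high=3/5
symbol=b low=1/2 high=11/20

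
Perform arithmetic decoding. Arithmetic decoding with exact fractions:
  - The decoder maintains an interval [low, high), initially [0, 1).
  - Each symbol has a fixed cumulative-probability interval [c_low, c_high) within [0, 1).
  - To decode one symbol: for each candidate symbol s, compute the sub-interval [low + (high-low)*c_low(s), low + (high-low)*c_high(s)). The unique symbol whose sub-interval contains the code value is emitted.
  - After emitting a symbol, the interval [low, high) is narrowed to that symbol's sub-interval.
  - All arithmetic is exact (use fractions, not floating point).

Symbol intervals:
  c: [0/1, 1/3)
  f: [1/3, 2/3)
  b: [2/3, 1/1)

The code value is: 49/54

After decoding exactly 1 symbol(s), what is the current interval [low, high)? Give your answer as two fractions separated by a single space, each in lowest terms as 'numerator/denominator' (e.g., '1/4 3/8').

Answer: 2/3 1/1

Derivation:
Step 1: interval [0/1, 1/1), width = 1/1 - 0/1 = 1/1
  'c': [0/1 + 1/1*0/1, 0/1 + 1/1*1/3) = [0/1, 1/3)
  'f': [0/1 + 1/1*1/3, 0/1 + 1/1*2/3) = [1/3, 2/3)
  'b': [0/1 + 1/1*2/3, 0/1 + 1/1*1/1) = [2/3, 1/1) <- contains code 49/54
  emit 'b', narrow to [2/3, 1/1)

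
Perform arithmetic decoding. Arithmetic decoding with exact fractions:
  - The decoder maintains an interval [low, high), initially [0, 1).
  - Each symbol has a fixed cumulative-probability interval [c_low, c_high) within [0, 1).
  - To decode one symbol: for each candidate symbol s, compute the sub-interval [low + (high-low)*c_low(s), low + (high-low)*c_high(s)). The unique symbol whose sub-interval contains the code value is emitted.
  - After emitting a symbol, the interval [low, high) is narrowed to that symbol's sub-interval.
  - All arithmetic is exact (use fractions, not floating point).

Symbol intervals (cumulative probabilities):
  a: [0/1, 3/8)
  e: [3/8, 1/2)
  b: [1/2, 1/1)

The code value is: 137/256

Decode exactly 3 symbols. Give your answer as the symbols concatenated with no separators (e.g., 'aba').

Answer: baa

Derivation:
Step 1: interval [0/1, 1/1), width = 1/1 - 0/1 = 1/1
  'a': [0/1 + 1/1*0/1, 0/1 + 1/1*3/8) = [0/1, 3/8)
  'e': [0/1 + 1/1*3/8, 0/1 + 1/1*1/2) = [3/8, 1/2)
  'b': [0/1 + 1/1*1/2, 0/1 + 1/1*1/1) = [1/2, 1/1) <- contains code 137/256
  emit 'b', narrow to [1/2, 1/1)
Step 2: interval [1/2, 1/1), width = 1/1 - 1/2 = 1/2
  'a': [1/2 + 1/2*0/1, 1/2 + 1/2*3/8) = [1/2, 11/16) <- contains code 137/256
  'e': [1/2 + 1/2*3/8, 1/2 + 1/2*1/2) = [11/16, 3/4)
  'b': [1/2 + 1/2*1/2, 1/2 + 1/2*1/1) = [3/4, 1/1)
  emit 'a', narrow to [1/2, 11/16)
Step 3: interval [1/2, 11/16), width = 11/16 - 1/2 = 3/16
  'a': [1/2 + 3/16*0/1, 1/2 + 3/16*3/8) = [1/2, 73/128) <- contains code 137/256
  'e': [1/2 + 3/16*3/8, 1/2 + 3/16*1/2) = [73/128, 19/32)
  'b': [1/2 + 3/16*1/2, 1/2 + 3/16*1/1) = [19/32, 11/16)
  emit 'a', narrow to [1/2, 73/128)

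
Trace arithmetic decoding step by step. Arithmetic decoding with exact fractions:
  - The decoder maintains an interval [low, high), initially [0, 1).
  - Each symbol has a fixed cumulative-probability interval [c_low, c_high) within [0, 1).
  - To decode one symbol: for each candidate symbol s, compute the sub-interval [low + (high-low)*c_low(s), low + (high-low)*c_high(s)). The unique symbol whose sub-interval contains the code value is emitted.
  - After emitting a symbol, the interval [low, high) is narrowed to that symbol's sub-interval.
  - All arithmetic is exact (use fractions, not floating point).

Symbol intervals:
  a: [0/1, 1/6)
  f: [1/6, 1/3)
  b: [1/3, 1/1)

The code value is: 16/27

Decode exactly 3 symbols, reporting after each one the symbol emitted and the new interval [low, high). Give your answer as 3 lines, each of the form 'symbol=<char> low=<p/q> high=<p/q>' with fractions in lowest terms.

Step 1: interval [0/1, 1/1), width = 1/1 - 0/1 = 1/1
  'a': [0/1 + 1/1*0/1, 0/1 + 1/1*1/6) = [0/1, 1/6)
  'f': [0/1 + 1/1*1/6, 0/1 + 1/1*1/3) = [1/6, 1/3)
  'b': [0/1 + 1/1*1/3, 0/1 + 1/1*1/1) = [1/3, 1/1) <- contains code 16/27
  emit 'b', narrow to [1/3, 1/1)
Step 2: interval [1/3, 1/1), width = 1/1 - 1/3 = 2/3
  'a': [1/3 + 2/3*0/1, 1/3 + 2/3*1/6) = [1/3, 4/9)
  'f': [1/3 + 2/3*1/6, 1/3 + 2/3*1/3) = [4/9, 5/9)
  'b': [1/3 + 2/3*1/3, 1/3 + 2/3*1/1) = [5/9, 1/1) <- contains code 16/27
  emit 'b', narrow to [5/9, 1/1)
Step 3: interval [5/9, 1/1), width = 1/1 - 5/9 = 4/9
  'a': [5/9 + 4/9*0/1, 5/9 + 4/9*1/6) = [5/9, 17/27) <- contains code 16/27
  'f': [5/9 + 4/9*1/6, 5/9 + 4/9*1/3) = [17/27, 19/27)
  'b': [5/9 + 4/9*1/3, 5/9 + 4/9*1/1) = [19/27, 1/1)
  emit 'a', narrow to [5/9, 17/27)

Answer: symbol=b low=1/3 high=1/1
symbol=b low=5/9 high=1/1
symbol=a low=5/9 high=17/27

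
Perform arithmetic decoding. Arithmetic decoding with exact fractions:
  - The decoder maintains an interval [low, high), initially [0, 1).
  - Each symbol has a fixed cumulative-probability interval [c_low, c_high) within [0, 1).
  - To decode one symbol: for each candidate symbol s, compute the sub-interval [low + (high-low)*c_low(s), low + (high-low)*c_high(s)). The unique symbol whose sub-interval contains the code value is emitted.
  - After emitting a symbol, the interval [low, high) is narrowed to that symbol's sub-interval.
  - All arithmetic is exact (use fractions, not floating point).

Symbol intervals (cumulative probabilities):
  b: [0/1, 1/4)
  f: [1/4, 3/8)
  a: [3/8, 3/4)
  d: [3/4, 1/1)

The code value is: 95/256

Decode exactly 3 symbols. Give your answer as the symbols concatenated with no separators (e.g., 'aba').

Answer: fdd

Derivation:
Step 1: interval [0/1, 1/1), width = 1/1 - 0/1 = 1/1
  'b': [0/1 + 1/1*0/1, 0/1 + 1/1*1/4) = [0/1, 1/4)
  'f': [0/1 + 1/1*1/4, 0/1 + 1/1*3/8) = [1/4, 3/8) <- contains code 95/256
  'a': [0/1 + 1/1*3/8, 0/1 + 1/1*3/4) = [3/8, 3/4)
  'd': [0/1 + 1/1*3/4, 0/1 + 1/1*1/1) = [3/4, 1/1)
  emit 'f', narrow to [1/4, 3/8)
Step 2: interval [1/4, 3/8), width = 3/8 - 1/4 = 1/8
  'b': [1/4 + 1/8*0/1, 1/4 + 1/8*1/4) = [1/4, 9/32)
  'f': [1/4 + 1/8*1/4, 1/4 + 1/8*3/8) = [9/32, 19/64)
  'a': [1/4 + 1/8*3/8, 1/4 + 1/8*3/4) = [19/64, 11/32)
  'd': [1/4 + 1/8*3/4, 1/4 + 1/8*1/1) = [11/32, 3/8) <- contains code 95/256
  emit 'd', narrow to [11/32, 3/8)
Step 3: interval [11/32, 3/8), width = 3/8 - 11/32 = 1/32
  'b': [11/32 + 1/32*0/1, 11/32 + 1/32*1/4) = [11/32, 45/128)
  'f': [11/32 + 1/32*1/4, 11/32 + 1/32*3/8) = [45/128, 91/256)
  'a': [11/32 + 1/32*3/8, 11/32 + 1/32*3/4) = [91/256, 47/128)
  'd': [11/32 + 1/32*3/4, 11/32 + 1/32*1/1) = [47/128, 3/8) <- contains code 95/256
  emit 'd', narrow to [47/128, 3/8)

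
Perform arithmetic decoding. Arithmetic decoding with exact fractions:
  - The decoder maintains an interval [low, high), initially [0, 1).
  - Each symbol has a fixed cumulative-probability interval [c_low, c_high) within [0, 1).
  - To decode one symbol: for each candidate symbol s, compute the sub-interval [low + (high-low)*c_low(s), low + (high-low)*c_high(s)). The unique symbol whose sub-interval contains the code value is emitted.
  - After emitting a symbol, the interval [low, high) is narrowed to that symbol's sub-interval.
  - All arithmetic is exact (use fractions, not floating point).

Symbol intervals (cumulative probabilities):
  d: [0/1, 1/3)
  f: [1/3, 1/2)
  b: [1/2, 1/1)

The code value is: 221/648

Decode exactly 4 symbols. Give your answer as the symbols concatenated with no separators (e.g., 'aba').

Step 1: interval [0/1, 1/1), width = 1/1 - 0/1 = 1/1
  'd': [0/1 + 1/1*0/1, 0/1 + 1/1*1/3) = [0/1, 1/3)
  'f': [0/1 + 1/1*1/3, 0/1 + 1/1*1/2) = [1/3, 1/2) <- contains code 221/648
  'b': [0/1 + 1/1*1/2, 0/1 + 1/1*1/1) = [1/2, 1/1)
  emit 'f', narrow to [1/3, 1/2)
Step 2: interval [1/3, 1/2), width = 1/2 - 1/3 = 1/6
  'd': [1/3 + 1/6*0/1, 1/3 + 1/6*1/3) = [1/3, 7/18) <- contains code 221/648
  'f': [1/3 + 1/6*1/3, 1/3 + 1/6*1/2) = [7/18, 5/12)
  'b': [1/3 + 1/6*1/2, 1/3 + 1/6*1/1) = [5/12, 1/2)
  emit 'd', narrow to [1/3, 7/18)
Step 3: interval [1/3, 7/18), width = 7/18 - 1/3 = 1/18
  'd': [1/3 + 1/18*0/1, 1/3 + 1/18*1/3) = [1/3, 19/54) <- contains code 221/648
  'f': [1/3 + 1/18*1/3, 1/3 + 1/18*1/2) = [19/54, 13/36)
  'b': [1/3 + 1/18*1/2, 1/3 + 1/18*1/1) = [13/36, 7/18)
  emit 'd', narrow to [1/3, 19/54)
Step 4: interval [1/3, 19/54), width = 19/54 - 1/3 = 1/54
  'd': [1/3 + 1/54*0/1, 1/3 + 1/54*1/3) = [1/3, 55/162)
  'f': [1/3 + 1/54*1/3, 1/3 + 1/54*1/2) = [55/162, 37/108) <- contains code 221/648
  'b': [1/3 + 1/54*1/2, 1/3 + 1/54*1/1) = [37/108, 19/54)
  emit 'f', narrow to [55/162, 37/108)

Answer: fddf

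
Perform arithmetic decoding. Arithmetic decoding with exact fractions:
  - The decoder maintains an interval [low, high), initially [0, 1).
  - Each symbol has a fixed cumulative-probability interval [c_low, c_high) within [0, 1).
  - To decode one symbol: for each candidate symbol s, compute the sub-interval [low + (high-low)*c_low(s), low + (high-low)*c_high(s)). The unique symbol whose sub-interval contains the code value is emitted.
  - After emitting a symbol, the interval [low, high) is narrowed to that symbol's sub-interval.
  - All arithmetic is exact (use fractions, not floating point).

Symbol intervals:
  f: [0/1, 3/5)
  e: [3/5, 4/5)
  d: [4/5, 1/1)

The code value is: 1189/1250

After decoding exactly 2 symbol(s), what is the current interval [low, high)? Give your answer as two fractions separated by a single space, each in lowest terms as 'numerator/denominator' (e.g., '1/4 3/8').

Answer: 23/25 24/25

Derivation:
Step 1: interval [0/1, 1/1), width = 1/1 - 0/1 = 1/1
  'f': [0/1 + 1/1*0/1, 0/1 + 1/1*3/5) = [0/1, 3/5)
  'e': [0/1 + 1/1*3/5, 0/1 + 1/1*4/5) = [3/5, 4/5)
  'd': [0/1 + 1/1*4/5, 0/1 + 1/1*1/1) = [4/5, 1/1) <- contains code 1189/1250
  emit 'd', narrow to [4/5, 1/1)
Step 2: interval [4/5, 1/1), width = 1/1 - 4/5 = 1/5
  'f': [4/5 + 1/5*0/1, 4/5 + 1/5*3/5) = [4/5, 23/25)
  'e': [4/5 + 1/5*3/5, 4/5 + 1/5*4/5) = [23/25, 24/25) <- contains code 1189/1250
  'd': [4/5 + 1/5*4/5, 4/5 + 1/5*1/1) = [24/25, 1/1)
  emit 'e', narrow to [23/25, 24/25)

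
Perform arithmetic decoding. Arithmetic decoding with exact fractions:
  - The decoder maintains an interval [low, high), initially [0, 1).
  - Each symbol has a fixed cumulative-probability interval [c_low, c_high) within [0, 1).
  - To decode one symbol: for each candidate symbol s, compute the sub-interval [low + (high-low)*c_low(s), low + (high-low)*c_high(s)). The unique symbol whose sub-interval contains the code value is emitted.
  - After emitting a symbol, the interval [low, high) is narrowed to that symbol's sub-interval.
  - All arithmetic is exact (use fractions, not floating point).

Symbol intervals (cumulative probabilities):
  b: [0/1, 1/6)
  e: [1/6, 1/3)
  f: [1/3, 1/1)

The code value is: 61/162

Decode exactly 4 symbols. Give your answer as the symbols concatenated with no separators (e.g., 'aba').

Answer: fbfb

Derivation:
Step 1: interval [0/1, 1/1), width = 1/1 - 0/1 = 1/1
  'b': [0/1 + 1/1*0/1, 0/1 + 1/1*1/6) = [0/1, 1/6)
  'e': [0/1 + 1/1*1/6, 0/1 + 1/1*1/3) = [1/6, 1/3)
  'f': [0/1 + 1/1*1/3, 0/1 + 1/1*1/1) = [1/3, 1/1) <- contains code 61/162
  emit 'f', narrow to [1/3, 1/1)
Step 2: interval [1/3, 1/1), width = 1/1 - 1/3 = 2/3
  'b': [1/3 + 2/3*0/1, 1/3 + 2/3*1/6) = [1/3, 4/9) <- contains code 61/162
  'e': [1/3 + 2/3*1/6, 1/3 + 2/3*1/3) = [4/9, 5/9)
  'f': [1/3 + 2/3*1/3, 1/3 + 2/3*1/1) = [5/9, 1/1)
  emit 'b', narrow to [1/3, 4/9)
Step 3: interval [1/3, 4/9), width = 4/9 - 1/3 = 1/9
  'b': [1/3 + 1/9*0/1, 1/3 + 1/9*1/6) = [1/3, 19/54)
  'e': [1/3 + 1/9*1/6, 1/3 + 1/9*1/3) = [19/54, 10/27)
  'f': [1/3 + 1/9*1/3, 1/3 + 1/9*1/1) = [10/27, 4/9) <- contains code 61/162
  emit 'f', narrow to [10/27, 4/9)
Step 4: interval [10/27, 4/9), width = 4/9 - 10/27 = 2/27
  'b': [10/27 + 2/27*0/1, 10/27 + 2/27*1/6) = [10/27, 31/81) <- contains code 61/162
  'e': [10/27 + 2/27*1/6, 10/27 + 2/27*1/3) = [31/81, 32/81)
  'f': [10/27 + 2/27*1/3, 10/27 + 2/27*1/1) = [32/81, 4/9)
  emit 'b', narrow to [10/27, 31/81)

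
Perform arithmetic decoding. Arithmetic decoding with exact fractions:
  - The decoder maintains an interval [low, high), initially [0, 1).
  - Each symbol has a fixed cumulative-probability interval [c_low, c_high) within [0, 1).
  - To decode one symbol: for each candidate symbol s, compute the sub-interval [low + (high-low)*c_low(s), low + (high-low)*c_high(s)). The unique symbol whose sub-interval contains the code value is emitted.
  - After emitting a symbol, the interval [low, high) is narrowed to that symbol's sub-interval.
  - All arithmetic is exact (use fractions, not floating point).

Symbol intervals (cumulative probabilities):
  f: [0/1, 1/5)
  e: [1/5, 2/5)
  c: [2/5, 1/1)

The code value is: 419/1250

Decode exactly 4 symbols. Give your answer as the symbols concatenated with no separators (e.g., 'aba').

Step 1: interval [0/1, 1/1), width = 1/1 - 0/1 = 1/1
  'f': [0/1 + 1/1*0/1, 0/1 + 1/1*1/5) = [0/1, 1/5)
  'e': [0/1 + 1/1*1/5, 0/1 + 1/1*2/5) = [1/5, 2/5) <- contains code 419/1250
  'c': [0/1 + 1/1*2/5, 0/1 + 1/1*1/1) = [2/5, 1/1)
  emit 'e', narrow to [1/5, 2/5)
Step 2: interval [1/5, 2/5), width = 2/5 - 1/5 = 1/5
  'f': [1/5 + 1/5*0/1, 1/5 + 1/5*1/5) = [1/5, 6/25)
  'e': [1/5 + 1/5*1/5, 1/5 + 1/5*2/5) = [6/25, 7/25)
  'c': [1/5 + 1/5*2/5, 1/5 + 1/5*1/1) = [7/25, 2/5) <- contains code 419/1250
  emit 'c', narrow to [7/25, 2/5)
Step 3: interval [7/25, 2/5), width = 2/5 - 7/25 = 3/25
  'f': [7/25 + 3/25*0/1, 7/25 + 3/25*1/5) = [7/25, 38/125)
  'e': [7/25 + 3/25*1/5, 7/25 + 3/25*2/5) = [38/125, 41/125)
  'c': [7/25 + 3/25*2/5, 7/25 + 3/25*1/1) = [41/125, 2/5) <- contains code 419/1250
  emit 'c', narrow to [41/125, 2/5)
Step 4: interval [41/125, 2/5), width = 2/5 - 41/125 = 9/125
  'f': [41/125 + 9/125*0/1, 41/125 + 9/125*1/5) = [41/125, 214/625) <- contains code 419/1250
  'e': [41/125 + 9/125*1/5, 41/125 + 9/125*2/5) = [214/625, 223/625)
  'c': [41/125 + 9/125*2/5, 41/125 + 9/125*1/1) = [223/625, 2/5)
  emit 'f', narrow to [41/125, 214/625)

Answer: eccf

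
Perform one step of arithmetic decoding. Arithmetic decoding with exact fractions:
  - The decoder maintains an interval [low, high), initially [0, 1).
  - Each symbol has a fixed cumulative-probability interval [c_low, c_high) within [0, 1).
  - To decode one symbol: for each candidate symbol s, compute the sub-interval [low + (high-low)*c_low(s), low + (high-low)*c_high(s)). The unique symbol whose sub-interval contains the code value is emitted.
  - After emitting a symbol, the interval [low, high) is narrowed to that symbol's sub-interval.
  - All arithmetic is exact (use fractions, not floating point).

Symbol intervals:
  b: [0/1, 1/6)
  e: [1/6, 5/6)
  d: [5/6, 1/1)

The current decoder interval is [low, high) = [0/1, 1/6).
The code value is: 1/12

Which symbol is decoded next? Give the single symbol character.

Answer: e

Derivation:
Interval width = high − low = 1/6 − 0/1 = 1/6
Scaled code = (code − low) / width = (1/12 − 0/1) / 1/6 = 1/2
  b: [0/1, 1/6) 
  e: [1/6, 5/6) ← scaled code falls here ✓
  d: [5/6, 1/1) 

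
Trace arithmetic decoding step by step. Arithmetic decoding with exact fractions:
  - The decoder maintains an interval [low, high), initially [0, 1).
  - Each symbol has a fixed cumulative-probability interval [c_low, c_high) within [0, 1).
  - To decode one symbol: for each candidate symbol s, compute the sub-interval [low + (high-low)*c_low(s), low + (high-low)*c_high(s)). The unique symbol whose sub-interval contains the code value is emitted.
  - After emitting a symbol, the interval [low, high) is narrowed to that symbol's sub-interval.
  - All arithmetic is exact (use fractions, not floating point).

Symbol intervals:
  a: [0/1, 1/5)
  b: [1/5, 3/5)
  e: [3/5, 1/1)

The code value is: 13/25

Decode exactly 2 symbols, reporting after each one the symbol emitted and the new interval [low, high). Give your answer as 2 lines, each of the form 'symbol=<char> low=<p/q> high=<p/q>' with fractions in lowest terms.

Answer: symbol=b low=1/5 high=3/5
symbol=e low=11/25 high=3/5

Derivation:
Step 1: interval [0/1, 1/1), width = 1/1 - 0/1 = 1/1
  'a': [0/1 + 1/1*0/1, 0/1 + 1/1*1/5) = [0/1, 1/5)
  'b': [0/1 + 1/1*1/5, 0/1 + 1/1*3/5) = [1/5, 3/5) <- contains code 13/25
  'e': [0/1 + 1/1*3/5, 0/1 + 1/1*1/1) = [3/5, 1/1)
  emit 'b', narrow to [1/5, 3/5)
Step 2: interval [1/5, 3/5), width = 3/5 - 1/5 = 2/5
  'a': [1/5 + 2/5*0/1, 1/5 + 2/5*1/5) = [1/5, 7/25)
  'b': [1/5 + 2/5*1/5, 1/5 + 2/5*3/5) = [7/25, 11/25)
  'e': [1/5 + 2/5*3/5, 1/5 + 2/5*1/1) = [11/25, 3/5) <- contains code 13/25
  emit 'e', narrow to [11/25, 3/5)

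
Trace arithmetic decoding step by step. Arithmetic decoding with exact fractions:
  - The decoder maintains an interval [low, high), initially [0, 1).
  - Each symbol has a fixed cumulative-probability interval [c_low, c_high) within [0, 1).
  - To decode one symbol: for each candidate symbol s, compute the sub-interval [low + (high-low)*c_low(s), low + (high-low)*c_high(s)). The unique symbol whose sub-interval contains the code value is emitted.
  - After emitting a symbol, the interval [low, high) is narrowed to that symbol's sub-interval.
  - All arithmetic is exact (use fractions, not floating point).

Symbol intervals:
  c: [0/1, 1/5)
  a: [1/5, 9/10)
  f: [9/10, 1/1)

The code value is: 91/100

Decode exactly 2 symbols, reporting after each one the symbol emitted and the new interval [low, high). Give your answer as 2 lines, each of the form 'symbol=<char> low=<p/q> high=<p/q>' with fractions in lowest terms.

Answer: symbol=f low=9/10 high=1/1
symbol=c low=9/10 high=23/25

Derivation:
Step 1: interval [0/1, 1/1), width = 1/1 - 0/1 = 1/1
  'c': [0/1 + 1/1*0/1, 0/1 + 1/1*1/5) = [0/1, 1/5)
  'a': [0/1 + 1/1*1/5, 0/1 + 1/1*9/10) = [1/5, 9/10)
  'f': [0/1 + 1/1*9/10, 0/1 + 1/1*1/1) = [9/10, 1/1) <- contains code 91/100
  emit 'f', narrow to [9/10, 1/1)
Step 2: interval [9/10, 1/1), width = 1/1 - 9/10 = 1/10
  'c': [9/10 + 1/10*0/1, 9/10 + 1/10*1/5) = [9/10, 23/25) <- contains code 91/100
  'a': [9/10 + 1/10*1/5, 9/10 + 1/10*9/10) = [23/25, 99/100)
  'f': [9/10 + 1/10*9/10, 9/10 + 1/10*1/1) = [99/100, 1/1)
  emit 'c', narrow to [9/10, 23/25)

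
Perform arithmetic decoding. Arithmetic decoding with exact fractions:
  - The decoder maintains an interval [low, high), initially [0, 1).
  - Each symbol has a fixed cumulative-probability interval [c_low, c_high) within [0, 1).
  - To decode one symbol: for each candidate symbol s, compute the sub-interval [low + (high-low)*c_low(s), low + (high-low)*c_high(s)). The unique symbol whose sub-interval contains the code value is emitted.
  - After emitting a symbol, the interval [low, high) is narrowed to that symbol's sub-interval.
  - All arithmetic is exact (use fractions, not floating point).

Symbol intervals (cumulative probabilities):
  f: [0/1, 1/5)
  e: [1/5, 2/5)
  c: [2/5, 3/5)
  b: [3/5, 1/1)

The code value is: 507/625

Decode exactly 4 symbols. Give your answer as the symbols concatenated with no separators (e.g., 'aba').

Step 1: interval [0/1, 1/1), width = 1/1 - 0/1 = 1/1
  'f': [0/1 + 1/1*0/1, 0/1 + 1/1*1/5) = [0/1, 1/5)
  'e': [0/1 + 1/1*1/5, 0/1 + 1/1*2/5) = [1/5, 2/5)
  'c': [0/1 + 1/1*2/5, 0/1 + 1/1*3/5) = [2/5, 3/5)
  'b': [0/1 + 1/1*3/5, 0/1 + 1/1*1/1) = [3/5, 1/1) <- contains code 507/625
  emit 'b', narrow to [3/5, 1/1)
Step 2: interval [3/5, 1/1), width = 1/1 - 3/5 = 2/5
  'f': [3/5 + 2/5*0/1, 3/5 + 2/5*1/5) = [3/5, 17/25)
  'e': [3/5 + 2/5*1/5, 3/5 + 2/5*2/5) = [17/25, 19/25)
  'c': [3/5 + 2/5*2/5, 3/5 + 2/5*3/5) = [19/25, 21/25) <- contains code 507/625
  'b': [3/5 + 2/5*3/5, 3/5 + 2/5*1/1) = [21/25, 1/1)
  emit 'c', narrow to [19/25, 21/25)
Step 3: interval [19/25, 21/25), width = 21/25 - 19/25 = 2/25
  'f': [19/25 + 2/25*0/1, 19/25 + 2/25*1/5) = [19/25, 97/125)
  'e': [19/25 + 2/25*1/5, 19/25 + 2/25*2/5) = [97/125, 99/125)
  'c': [19/25 + 2/25*2/5, 19/25 + 2/25*3/5) = [99/125, 101/125)
  'b': [19/25 + 2/25*3/5, 19/25 + 2/25*1/1) = [101/125, 21/25) <- contains code 507/625
  emit 'b', narrow to [101/125, 21/25)
Step 4: interval [101/125, 21/25), width = 21/25 - 101/125 = 4/125
  'f': [101/125 + 4/125*0/1, 101/125 + 4/125*1/5) = [101/125, 509/625) <- contains code 507/625
  'e': [101/125 + 4/125*1/5, 101/125 + 4/125*2/5) = [509/625, 513/625)
  'c': [101/125 + 4/125*2/5, 101/125 + 4/125*3/5) = [513/625, 517/625)
  'b': [101/125 + 4/125*3/5, 101/125 + 4/125*1/1) = [517/625, 21/25)
  emit 'f', narrow to [101/125, 509/625)

Answer: bcbf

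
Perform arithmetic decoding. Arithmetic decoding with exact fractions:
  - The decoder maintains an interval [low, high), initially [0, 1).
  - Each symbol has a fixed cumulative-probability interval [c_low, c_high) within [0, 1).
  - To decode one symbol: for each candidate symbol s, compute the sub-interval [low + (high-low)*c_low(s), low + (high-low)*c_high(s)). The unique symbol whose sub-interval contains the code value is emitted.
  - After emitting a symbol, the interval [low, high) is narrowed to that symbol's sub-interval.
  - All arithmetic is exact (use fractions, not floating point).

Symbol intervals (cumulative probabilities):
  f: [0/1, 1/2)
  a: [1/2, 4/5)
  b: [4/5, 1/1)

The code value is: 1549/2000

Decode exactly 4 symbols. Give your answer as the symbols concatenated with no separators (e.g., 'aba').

Step 1: interval [0/1, 1/1), width = 1/1 - 0/1 = 1/1
  'f': [0/1 + 1/1*0/1, 0/1 + 1/1*1/2) = [0/1, 1/2)
  'a': [0/1 + 1/1*1/2, 0/1 + 1/1*4/5) = [1/2, 4/5) <- contains code 1549/2000
  'b': [0/1 + 1/1*4/5, 0/1 + 1/1*1/1) = [4/5, 1/1)
  emit 'a', narrow to [1/2, 4/5)
Step 2: interval [1/2, 4/5), width = 4/5 - 1/2 = 3/10
  'f': [1/2 + 3/10*0/1, 1/2 + 3/10*1/2) = [1/2, 13/20)
  'a': [1/2 + 3/10*1/2, 1/2 + 3/10*4/5) = [13/20, 37/50)
  'b': [1/2 + 3/10*4/5, 1/2 + 3/10*1/1) = [37/50, 4/5) <- contains code 1549/2000
  emit 'b', narrow to [37/50, 4/5)
Step 3: interval [37/50, 4/5), width = 4/5 - 37/50 = 3/50
  'f': [37/50 + 3/50*0/1, 37/50 + 3/50*1/2) = [37/50, 77/100)
  'a': [37/50 + 3/50*1/2, 37/50 + 3/50*4/5) = [77/100, 197/250) <- contains code 1549/2000
  'b': [37/50 + 3/50*4/5, 37/50 + 3/50*1/1) = [197/250, 4/5)
  emit 'a', narrow to [77/100, 197/250)
Step 4: interval [77/100, 197/250), width = 197/250 - 77/100 = 9/500
  'f': [77/100 + 9/500*0/1, 77/100 + 9/500*1/2) = [77/100, 779/1000) <- contains code 1549/2000
  'a': [77/100 + 9/500*1/2, 77/100 + 9/500*4/5) = [779/1000, 1961/2500)
  'b': [77/100 + 9/500*4/5, 77/100 + 9/500*1/1) = [1961/2500, 197/250)
  emit 'f', narrow to [77/100, 779/1000)

Answer: abaf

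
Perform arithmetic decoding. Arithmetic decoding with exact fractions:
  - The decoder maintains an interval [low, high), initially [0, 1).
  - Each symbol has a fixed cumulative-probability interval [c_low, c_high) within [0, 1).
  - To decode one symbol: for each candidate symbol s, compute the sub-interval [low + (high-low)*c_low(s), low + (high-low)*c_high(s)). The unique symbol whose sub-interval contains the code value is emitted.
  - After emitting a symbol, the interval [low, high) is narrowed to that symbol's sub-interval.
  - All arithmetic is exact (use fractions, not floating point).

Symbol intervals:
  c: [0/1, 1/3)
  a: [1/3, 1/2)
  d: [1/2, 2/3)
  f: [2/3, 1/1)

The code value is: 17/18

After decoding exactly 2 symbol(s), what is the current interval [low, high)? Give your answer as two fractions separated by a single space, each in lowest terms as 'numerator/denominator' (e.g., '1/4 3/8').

Step 1: interval [0/1, 1/1), width = 1/1 - 0/1 = 1/1
  'c': [0/1 + 1/1*0/1, 0/1 + 1/1*1/3) = [0/1, 1/3)
  'a': [0/1 + 1/1*1/3, 0/1 + 1/1*1/2) = [1/3, 1/2)
  'd': [0/1 + 1/1*1/2, 0/1 + 1/1*2/3) = [1/2, 2/3)
  'f': [0/1 + 1/1*2/3, 0/1 + 1/1*1/1) = [2/3, 1/1) <- contains code 17/18
  emit 'f', narrow to [2/3, 1/1)
Step 2: interval [2/3, 1/1), width = 1/1 - 2/3 = 1/3
  'c': [2/3 + 1/3*0/1, 2/3 + 1/3*1/3) = [2/3, 7/9)
  'a': [2/3 + 1/3*1/3, 2/3 + 1/3*1/2) = [7/9, 5/6)
  'd': [2/3 + 1/3*1/2, 2/3 + 1/3*2/3) = [5/6, 8/9)
  'f': [2/3 + 1/3*2/3, 2/3 + 1/3*1/1) = [8/9, 1/1) <- contains code 17/18
  emit 'f', narrow to [8/9, 1/1)

Answer: 8/9 1/1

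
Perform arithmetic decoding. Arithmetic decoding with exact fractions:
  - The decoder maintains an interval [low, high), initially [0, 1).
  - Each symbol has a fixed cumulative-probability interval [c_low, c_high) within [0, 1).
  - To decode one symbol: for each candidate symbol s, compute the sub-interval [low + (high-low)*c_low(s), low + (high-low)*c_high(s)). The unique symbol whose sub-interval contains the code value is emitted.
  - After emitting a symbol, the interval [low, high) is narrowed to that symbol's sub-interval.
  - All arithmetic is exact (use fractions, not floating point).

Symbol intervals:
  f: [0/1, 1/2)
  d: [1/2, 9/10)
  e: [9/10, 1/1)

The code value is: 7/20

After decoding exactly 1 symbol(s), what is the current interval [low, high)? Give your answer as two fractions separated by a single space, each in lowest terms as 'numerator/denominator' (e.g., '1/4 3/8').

Step 1: interval [0/1, 1/1), width = 1/1 - 0/1 = 1/1
  'f': [0/1 + 1/1*0/1, 0/1 + 1/1*1/2) = [0/1, 1/2) <- contains code 7/20
  'd': [0/1 + 1/1*1/2, 0/1 + 1/1*9/10) = [1/2, 9/10)
  'e': [0/1 + 1/1*9/10, 0/1 + 1/1*1/1) = [9/10, 1/1)
  emit 'f', narrow to [0/1, 1/2)

Answer: 0/1 1/2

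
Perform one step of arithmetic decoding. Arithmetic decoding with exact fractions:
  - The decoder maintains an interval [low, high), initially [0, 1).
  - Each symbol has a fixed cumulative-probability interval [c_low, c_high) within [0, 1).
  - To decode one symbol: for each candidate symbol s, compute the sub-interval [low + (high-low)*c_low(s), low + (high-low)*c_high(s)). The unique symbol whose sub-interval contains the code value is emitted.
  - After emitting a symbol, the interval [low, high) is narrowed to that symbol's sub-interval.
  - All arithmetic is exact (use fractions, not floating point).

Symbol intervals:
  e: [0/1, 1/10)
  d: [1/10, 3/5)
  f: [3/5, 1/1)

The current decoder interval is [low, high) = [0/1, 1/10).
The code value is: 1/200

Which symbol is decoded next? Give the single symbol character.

Interval width = high − low = 1/10 − 0/1 = 1/10
Scaled code = (code − low) / width = (1/200 − 0/1) / 1/10 = 1/20
  e: [0/1, 1/10) ← scaled code falls here ✓
  d: [1/10, 3/5) 
  f: [3/5, 1/1) 

Answer: e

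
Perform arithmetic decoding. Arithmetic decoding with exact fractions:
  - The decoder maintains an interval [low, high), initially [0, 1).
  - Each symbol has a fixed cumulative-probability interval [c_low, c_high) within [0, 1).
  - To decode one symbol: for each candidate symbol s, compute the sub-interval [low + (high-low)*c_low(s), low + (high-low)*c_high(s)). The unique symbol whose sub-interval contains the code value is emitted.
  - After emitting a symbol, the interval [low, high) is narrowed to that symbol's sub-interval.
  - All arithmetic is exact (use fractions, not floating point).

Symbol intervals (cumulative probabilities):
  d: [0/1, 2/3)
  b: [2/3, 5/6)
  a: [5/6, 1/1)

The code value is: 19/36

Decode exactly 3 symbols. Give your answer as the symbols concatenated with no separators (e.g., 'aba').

Answer: dbb

Derivation:
Step 1: interval [0/1, 1/1), width = 1/1 - 0/1 = 1/1
  'd': [0/1 + 1/1*0/1, 0/1 + 1/1*2/3) = [0/1, 2/3) <- contains code 19/36
  'b': [0/1 + 1/1*2/3, 0/1 + 1/1*5/6) = [2/3, 5/6)
  'a': [0/1 + 1/1*5/6, 0/1 + 1/1*1/1) = [5/6, 1/1)
  emit 'd', narrow to [0/1, 2/3)
Step 2: interval [0/1, 2/3), width = 2/3 - 0/1 = 2/3
  'd': [0/1 + 2/3*0/1, 0/1 + 2/3*2/3) = [0/1, 4/9)
  'b': [0/1 + 2/3*2/3, 0/1 + 2/3*5/6) = [4/9, 5/9) <- contains code 19/36
  'a': [0/1 + 2/3*5/6, 0/1 + 2/3*1/1) = [5/9, 2/3)
  emit 'b', narrow to [4/9, 5/9)
Step 3: interval [4/9, 5/9), width = 5/9 - 4/9 = 1/9
  'd': [4/9 + 1/9*0/1, 4/9 + 1/9*2/3) = [4/9, 14/27)
  'b': [4/9 + 1/9*2/3, 4/9 + 1/9*5/6) = [14/27, 29/54) <- contains code 19/36
  'a': [4/9 + 1/9*5/6, 4/9 + 1/9*1/1) = [29/54, 5/9)
  emit 'b', narrow to [14/27, 29/54)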